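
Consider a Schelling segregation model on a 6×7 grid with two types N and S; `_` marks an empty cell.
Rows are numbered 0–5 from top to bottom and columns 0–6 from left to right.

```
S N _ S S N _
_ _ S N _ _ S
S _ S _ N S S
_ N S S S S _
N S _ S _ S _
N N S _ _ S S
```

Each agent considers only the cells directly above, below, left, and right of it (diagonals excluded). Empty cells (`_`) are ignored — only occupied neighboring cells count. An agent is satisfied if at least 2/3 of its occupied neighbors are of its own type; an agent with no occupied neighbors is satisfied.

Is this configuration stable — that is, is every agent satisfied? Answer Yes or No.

No

Row 0: (0,0)S 0/1 unhappy · (0,1)N 0/1 unhappy · (0,3)S 1/2 unhappy · (0,4)S 1/2 unhappy · (0,5)N 0/1 unhappy
Row 1: (1,2)S 1/2 unhappy · (1,3)N 0/2 unhappy · (1,6)S 1/1 ok
Row 2: (2,0)S 0/0 ok · (2,2)S 2/2 ok · (2,4)N 0/2 unhappy · (2,5)S 2/3 ok · (2,6)S 2/2 ok
Row 3: (3,1)N 0/2 unhappy · (3,2)S 2/3 ok · (3,3)S 3/3 ok · (3,4)S 2/3 ok · (3,5)S 3/3 ok
Row 4: (4,0)N 1/2 unhappy · (4,1)S 0/3 unhappy · (4,3)S 1/1 ok · (4,5)S 2/2 ok
Row 5: (5,0)N 2/2 ok · (5,1)N 1/3 unhappy · (5,2)S 0/1 unhappy · (5,5)S 2/2 ok · (5,6)S 1/1 ok
For instance (0,0) has only 0/1 same-type neighbors, below 2/3.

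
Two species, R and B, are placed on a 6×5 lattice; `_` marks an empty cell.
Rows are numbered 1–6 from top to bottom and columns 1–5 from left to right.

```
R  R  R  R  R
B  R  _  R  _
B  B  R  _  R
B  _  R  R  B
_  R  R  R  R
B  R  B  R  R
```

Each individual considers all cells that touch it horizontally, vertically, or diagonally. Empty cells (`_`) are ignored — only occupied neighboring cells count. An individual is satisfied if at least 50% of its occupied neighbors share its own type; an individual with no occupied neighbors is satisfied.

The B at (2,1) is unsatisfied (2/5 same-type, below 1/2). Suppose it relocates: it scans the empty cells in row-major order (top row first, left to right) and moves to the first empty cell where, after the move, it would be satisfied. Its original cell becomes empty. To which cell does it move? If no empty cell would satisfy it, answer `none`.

(5,1)

Vacating (2,1). Empty cells in order:
  (2,3): 1/7 same-type → still unsatisfied.
  (2,5): 0/4 same-type → still unsatisfied.
  (3,4): 1/6 same-type → still unsatisfied.
  (4,2): 3/7 same-type → still unsatisfied.
  (5,1): 2/4 same-type → satisfied — stop here.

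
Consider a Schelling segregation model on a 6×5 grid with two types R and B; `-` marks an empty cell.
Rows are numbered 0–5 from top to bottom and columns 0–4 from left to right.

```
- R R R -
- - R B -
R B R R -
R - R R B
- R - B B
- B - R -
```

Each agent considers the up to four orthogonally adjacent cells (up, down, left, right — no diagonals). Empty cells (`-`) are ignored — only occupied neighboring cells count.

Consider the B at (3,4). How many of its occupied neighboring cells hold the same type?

Occupied neighbors of (3,4): (4,4)=B, (3,3)=R.
Same type (B): 1 of 2.

1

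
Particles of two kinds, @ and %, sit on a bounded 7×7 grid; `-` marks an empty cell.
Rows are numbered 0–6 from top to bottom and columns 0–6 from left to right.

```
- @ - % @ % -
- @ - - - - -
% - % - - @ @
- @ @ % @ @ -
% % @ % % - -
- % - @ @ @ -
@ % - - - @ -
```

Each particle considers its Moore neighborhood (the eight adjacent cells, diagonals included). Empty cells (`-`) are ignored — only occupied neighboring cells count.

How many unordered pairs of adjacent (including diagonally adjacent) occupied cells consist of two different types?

Scan each occupied cell's neighbors to the right and below (and the two forward diagonals) so each pair is counted once.
From row 0: 2 unlike of 3 pairs (running 2/3).
From row 1: 2 unlike of 2 pairs (running 4/5).
From row 2: 3 unlike of 8 pairs (running 7/13).
From row 3: 10 unlike of 16 pairs (running 17/29).
From row 4: 8 unlike of 13 pairs (running 25/42).
From row 5: 1 unlike of 6 pairs (running 26/48).
From row 6: 1 unlike of 1 pairs (running 27/49).
Total adjacent occupied pairs: 49; unlike-type pairs: 27.

27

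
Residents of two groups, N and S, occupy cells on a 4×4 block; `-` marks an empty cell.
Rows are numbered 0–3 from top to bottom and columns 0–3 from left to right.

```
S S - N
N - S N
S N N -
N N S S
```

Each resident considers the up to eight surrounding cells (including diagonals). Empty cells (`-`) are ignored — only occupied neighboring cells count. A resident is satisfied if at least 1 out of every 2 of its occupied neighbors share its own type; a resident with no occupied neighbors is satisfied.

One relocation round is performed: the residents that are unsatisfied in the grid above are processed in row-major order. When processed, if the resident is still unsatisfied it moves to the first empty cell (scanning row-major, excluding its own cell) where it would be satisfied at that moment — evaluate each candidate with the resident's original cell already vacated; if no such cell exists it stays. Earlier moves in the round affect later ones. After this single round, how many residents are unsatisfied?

1

Initially unsatisfied (in order): (1,0), (1,2), (2,0), (3,2).
  (1,0) → (0,2).
  (1,2) → (1,0).
  (2,0) → (1,1).
  (3,2): no empty cell satisfies it; stays.
Resulting grid:
S S N N
S S - N
- N N -
N N S S
Unsatisfied now: (3,2).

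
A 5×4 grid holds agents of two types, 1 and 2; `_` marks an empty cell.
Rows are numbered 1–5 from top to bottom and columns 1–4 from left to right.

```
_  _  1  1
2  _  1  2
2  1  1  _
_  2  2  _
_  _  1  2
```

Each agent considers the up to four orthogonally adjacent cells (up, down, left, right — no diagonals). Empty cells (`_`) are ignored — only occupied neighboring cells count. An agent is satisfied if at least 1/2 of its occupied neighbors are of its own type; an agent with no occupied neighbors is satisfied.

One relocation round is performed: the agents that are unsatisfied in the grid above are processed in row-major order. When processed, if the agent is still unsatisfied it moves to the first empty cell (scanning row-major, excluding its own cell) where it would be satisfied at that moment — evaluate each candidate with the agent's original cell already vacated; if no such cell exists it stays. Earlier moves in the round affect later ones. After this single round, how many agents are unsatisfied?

Initially unsatisfied (in order): (2,4), (3,2), (4,3), (5,3), (5,4).
  (2,4) → (1,1).
  (3,2) → (1,2).
  (4,3) → (3,2).
  (5,3) → (2,2).
  (5,4): now satisfied by earlier moves; stays.
Resulting grid:
2 1 1 1
2 1 1 _
2 2 1 _
_ 2 _ _
_ _ _ 2
All satisfied now.

0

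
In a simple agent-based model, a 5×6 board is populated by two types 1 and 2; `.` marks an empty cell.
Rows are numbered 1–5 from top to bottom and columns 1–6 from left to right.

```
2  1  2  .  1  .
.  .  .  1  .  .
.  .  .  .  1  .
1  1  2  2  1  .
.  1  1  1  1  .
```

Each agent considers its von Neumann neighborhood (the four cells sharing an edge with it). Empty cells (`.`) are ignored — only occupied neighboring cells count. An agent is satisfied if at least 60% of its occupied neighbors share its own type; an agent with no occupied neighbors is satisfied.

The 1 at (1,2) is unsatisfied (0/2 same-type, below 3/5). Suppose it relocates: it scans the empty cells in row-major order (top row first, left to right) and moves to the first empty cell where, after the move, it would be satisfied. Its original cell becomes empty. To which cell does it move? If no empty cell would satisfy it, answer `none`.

Vacating (1,2). Empty cells in order:
  (1,4): 2/3 same-type → satisfied — stop here.

(1,4)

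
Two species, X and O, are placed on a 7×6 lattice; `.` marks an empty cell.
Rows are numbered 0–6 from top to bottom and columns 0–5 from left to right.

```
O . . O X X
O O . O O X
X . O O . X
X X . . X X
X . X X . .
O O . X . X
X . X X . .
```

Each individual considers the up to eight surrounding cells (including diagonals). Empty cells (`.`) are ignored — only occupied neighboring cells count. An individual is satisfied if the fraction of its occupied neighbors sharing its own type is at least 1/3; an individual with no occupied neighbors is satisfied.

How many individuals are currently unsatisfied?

Row 0: (0,0)O 2/2 ✓ · (0,3)O 2/3 ✓ · (0,4)X 2/5 ✓ · (0,5)X 2/3 ✓
Row 1: (1,0)O 2/3 ✓ · (1,1)O 3/4 ✓ · (1,3)O 4/5 ✓ · (1,4)O 3/7 ✓ · (1,5)X 3/4 ✓
Row 2: (2,0)X 2/4 ✓ · (2,2)O 3/4 ✓ · (2,3)O 3/4 ✓ · (2,5)X 3/4 ✓
Row 3: (3,0)X 3/3 ✓ · (3,1)X 4/5 ✓ · (3,4)X 3/4 ✓ · (3,5)X 2/2 ✓
Row 4: (4,0)X 2/4 ✓ · (4,2)X 3/4 ✓ · (4,3)X 3/3 ✓
Row 5: (5,0)O 1/3 ✓ · (5,1)O 1/5 ✗ · (5,3)X 4/4 ✓ · (5,5)X 0/0 ✓
Row 6: (6,0)X 0/2 ✗ · (6,2)X 2/3 ✓ · (6,3)X 2/2 ✓
Unsatisfied: (5,1), (6,0) — 2 in total.

2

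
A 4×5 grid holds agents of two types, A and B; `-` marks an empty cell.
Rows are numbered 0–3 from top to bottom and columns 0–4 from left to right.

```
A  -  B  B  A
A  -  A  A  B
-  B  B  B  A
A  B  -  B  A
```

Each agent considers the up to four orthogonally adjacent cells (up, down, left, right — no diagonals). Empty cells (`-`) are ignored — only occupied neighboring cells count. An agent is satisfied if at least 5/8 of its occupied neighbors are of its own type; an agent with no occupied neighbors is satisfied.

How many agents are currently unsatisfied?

Row 0: (0,0)A 1/1 ✓ · (0,2)B 1/2 ✗ · (0,3)B 1/3 ✗ · (0,4)A 0/2 ✗
Row 1: (1,0)A 1/1 ✓ · (1,2)A 1/3 ✗ · (1,3)A 1/4 ✗ · (1,4)B 0/3 ✗
Row 2: (2,1)B 2/2 ✓ · (2,2)B 2/3 ✓ · (2,3)B 2/4 ✗ · (2,4)A 1/3 ✗
Row 3: (3,0)A 0/1 ✗ · (3,1)B 1/2 ✗ · (3,3)B 1/2 ✗ · (3,4)A 1/2 ✗
Unsatisfied: (0,2), (0,3), (0,4), (1,2), (1,3), (1,4), (2,3), (2,4), (3,0), (3,1), (3,3), (3,4) — 12 in total.

12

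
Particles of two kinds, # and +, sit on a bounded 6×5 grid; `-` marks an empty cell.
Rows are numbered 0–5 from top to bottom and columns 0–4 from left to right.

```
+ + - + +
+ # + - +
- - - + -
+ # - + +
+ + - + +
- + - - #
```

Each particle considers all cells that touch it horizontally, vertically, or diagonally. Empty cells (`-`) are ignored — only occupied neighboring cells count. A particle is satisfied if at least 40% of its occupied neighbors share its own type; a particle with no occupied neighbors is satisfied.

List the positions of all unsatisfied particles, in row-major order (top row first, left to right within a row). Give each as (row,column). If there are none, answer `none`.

(1,1), (3,1), (5,4)

Row 0: (0,0)+ 2/3 ✓ · (0,1)+ 3/4 ✓ · (0,3)+ 3/3 ✓ · (0,4)+ 2/2 ✓
Row 1: (1,0)+ 2/3 ✓ · (1,1)# 0/4 ✗ · (1,2)+ 3/4 ✓ · (1,4)+ 3/3 ✓
Row 2: (2,3)+ 4/4 ✓
Row 3: (3,0)+ 2/3 ✓ · (3,1)# 0/3 ✗ · (3,3)+ 4/4 ✓ · (3,4)+ 4/4 ✓
Row 4: (4,0)+ 3/4 ✓ · (4,1)+ 3/4 ✓ · (4,3)+ 3/4 ✓ · (4,4)+ 3/4 ✓
Row 5: (5,1)+ 2/2 ✓ · (5,4)# 0/2 ✗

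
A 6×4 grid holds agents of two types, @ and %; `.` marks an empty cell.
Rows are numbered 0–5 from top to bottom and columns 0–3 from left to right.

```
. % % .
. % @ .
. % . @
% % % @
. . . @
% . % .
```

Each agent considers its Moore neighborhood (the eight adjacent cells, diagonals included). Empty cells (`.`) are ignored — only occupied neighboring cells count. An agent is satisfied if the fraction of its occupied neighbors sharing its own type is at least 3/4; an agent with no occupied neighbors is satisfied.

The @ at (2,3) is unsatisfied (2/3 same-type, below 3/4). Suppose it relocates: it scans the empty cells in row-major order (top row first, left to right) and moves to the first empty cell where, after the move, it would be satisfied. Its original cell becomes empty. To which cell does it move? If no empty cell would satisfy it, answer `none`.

Vacating (2,3). Empty cells in order:
  (0,0): 0/2 same-type → still unsatisfied.
  (0,3): 1/2 same-type → still unsatisfied.
  (1,0): 0/3 same-type → still unsatisfied.
  (1,3): 1/2 same-type → still unsatisfied.
  (2,0): 0/4 same-type → still unsatisfied.
  (2,2): 2/6 same-type → still unsatisfied.
  (4,0): 0/3 same-type → still unsatisfied.
  (4,1): 0/5 same-type → still unsatisfied.
  (4,2): 2/5 same-type → still unsatisfied.
  (5,1): 0/2 same-type → still unsatisfied.
  (5,3): 1/2 same-type → still unsatisfied.

none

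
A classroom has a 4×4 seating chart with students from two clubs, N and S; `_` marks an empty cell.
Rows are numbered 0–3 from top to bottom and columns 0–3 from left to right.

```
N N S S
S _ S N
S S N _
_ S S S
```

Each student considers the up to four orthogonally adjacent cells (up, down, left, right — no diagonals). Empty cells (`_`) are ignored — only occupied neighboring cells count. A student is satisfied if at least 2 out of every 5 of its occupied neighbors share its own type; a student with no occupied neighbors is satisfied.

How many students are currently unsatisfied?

3

(0,0)N 1/2 ok
(0,1)N 1/2 ok
(0,2)S 2/3 ok
(0,3)S 1/2 ok
(1,0)S 1/2 ok
(1,2)S 1/3 unhappy
(1,3)N 0/2 unhappy
(2,0)S 2/2 ok
(2,1)S 2/3 ok
(2,2)N 0/3 unhappy
(3,1)S 2/2 ok
(3,2)S 2/3 ok
(3,3)S 1/1 ok
Unsatisfied: (1,2), (1,3), (2,2) — 3 in total.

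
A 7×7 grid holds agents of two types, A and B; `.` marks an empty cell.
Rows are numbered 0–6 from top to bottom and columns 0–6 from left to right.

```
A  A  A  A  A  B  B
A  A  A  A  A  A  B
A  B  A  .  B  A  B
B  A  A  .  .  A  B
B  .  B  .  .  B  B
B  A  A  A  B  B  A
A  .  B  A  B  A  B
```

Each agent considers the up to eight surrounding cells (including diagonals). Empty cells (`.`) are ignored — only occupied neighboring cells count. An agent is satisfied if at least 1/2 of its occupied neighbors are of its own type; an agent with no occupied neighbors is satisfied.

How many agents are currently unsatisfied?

18

(0,0)A 3/3 satisfied
(0,1)A 5/5 satisfied
(0,2)A 5/5 satisfied
(0,3)A 5/5 satisfied
(0,4)A 4/5 satisfied
(0,5)B 2/5 not
(0,6)B 2/3 satisfied
(1,0)A 4/5 satisfied
(1,1)A 7/8 satisfied
(1,2)A 6/7 satisfied
(1,3)A 6/7 satisfied
(1,4)A 5/7 satisfied
(1,5)A 3/8 not
(1,6)B 3/5 satisfied
(2,0)A 3/5 satisfied
(2,1)B 1/8 not
(2,2)A 5/6 satisfied
(2,4)B 0/5 not
(2,5)A 3/7 not
(2,6)B 2/5 not
(3,0)B 2/4 satisfied
(3,1)A 3/7 not
(3,2)A 2/4 satisfied
(3,5)A 1/6 not
(3,6)B 3/5 satisfied
(4,0)B 2/4 satisfied
(4,2)B 0/5 not
(4,5)B 4/6 satisfied
(4,6)B 3/5 satisfied
(5,0)B 1/3 not
(5,1)A 2/6 not
(5,2)A 3/5 satisfied
(5,3)A 2/6 not
(5,4)B 3/6 satisfied
(5,5)B 5/7 satisfied
(5,6)A 1/5 not
(6,0)A 1/2 satisfied
(6,2)B 0/4 not
(6,3)A 2/5 not
(6,4)B 2/5 not
(6,5)A 1/5 not
(6,6)B 1/3 not
Unsatisfied: (0,5), (1,5), (2,1), (2,4), (2,5), (2,6), (3,1), (3,5), (4,2), (5,0), (5,1), (5,3), (5,6), (6,2), (6,3), (6,4), (6,5), (6,6) — 18 in total.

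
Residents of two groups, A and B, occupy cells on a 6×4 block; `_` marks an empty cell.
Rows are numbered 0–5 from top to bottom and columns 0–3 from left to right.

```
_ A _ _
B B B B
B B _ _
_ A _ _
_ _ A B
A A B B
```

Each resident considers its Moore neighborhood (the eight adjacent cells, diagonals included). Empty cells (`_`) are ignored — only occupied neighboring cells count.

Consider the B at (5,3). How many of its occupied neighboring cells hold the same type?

2

Occupied neighbors of (5,3): (4,2)=A, (4,3)=B, (5,2)=B.
Same type (B): 2 of 3.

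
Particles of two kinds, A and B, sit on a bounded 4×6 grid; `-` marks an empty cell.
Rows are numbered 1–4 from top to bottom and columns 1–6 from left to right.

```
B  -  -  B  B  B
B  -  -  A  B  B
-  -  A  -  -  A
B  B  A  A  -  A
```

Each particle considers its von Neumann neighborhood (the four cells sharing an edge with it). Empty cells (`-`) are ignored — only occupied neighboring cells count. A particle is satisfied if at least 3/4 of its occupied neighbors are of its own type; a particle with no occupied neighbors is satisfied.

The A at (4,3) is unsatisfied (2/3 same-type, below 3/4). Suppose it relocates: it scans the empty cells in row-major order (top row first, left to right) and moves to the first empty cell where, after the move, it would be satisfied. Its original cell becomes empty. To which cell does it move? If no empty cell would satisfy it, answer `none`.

Vacating (4,3). Empty cells in order:
  (1,2): 0/1 same-type → still unsatisfied.
  (1,3): 0/1 same-type → still unsatisfied.
  (2,2): 0/1 same-type → still unsatisfied.
  (2,3): 2/2 same-type → satisfied — stop here.

(2,3)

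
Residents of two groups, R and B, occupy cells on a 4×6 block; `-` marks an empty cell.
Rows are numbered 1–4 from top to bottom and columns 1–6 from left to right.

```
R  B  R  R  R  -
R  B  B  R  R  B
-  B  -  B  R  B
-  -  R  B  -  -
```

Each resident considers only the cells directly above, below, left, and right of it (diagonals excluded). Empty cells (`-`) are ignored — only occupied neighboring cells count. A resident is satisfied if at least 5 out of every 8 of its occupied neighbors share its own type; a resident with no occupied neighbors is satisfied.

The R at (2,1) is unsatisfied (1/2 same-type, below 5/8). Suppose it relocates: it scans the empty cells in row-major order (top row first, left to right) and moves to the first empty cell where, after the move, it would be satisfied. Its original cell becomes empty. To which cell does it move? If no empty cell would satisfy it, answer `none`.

Vacating (2,1). Empty cells in order:
  (1,6): 1/2 same-type → still unsatisfied.
  (3,1): 0/1 same-type → still unsatisfied.
  (3,3): 1/4 same-type → still unsatisfied.
  (4,1): 0/0 same-type → satisfied — stop here.

(4,1)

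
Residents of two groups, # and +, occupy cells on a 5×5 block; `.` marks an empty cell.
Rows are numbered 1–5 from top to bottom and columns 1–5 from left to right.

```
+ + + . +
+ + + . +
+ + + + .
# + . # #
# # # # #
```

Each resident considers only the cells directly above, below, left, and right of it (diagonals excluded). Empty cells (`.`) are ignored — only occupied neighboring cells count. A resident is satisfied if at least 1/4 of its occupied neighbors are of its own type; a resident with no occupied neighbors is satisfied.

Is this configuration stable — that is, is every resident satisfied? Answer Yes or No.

Yes

Row 1: (1,1)+ 2/2 ok · (1,2)+ 3/3 ok · (1,3)+ 2/2 ok · (1,5)+ 1/1 ok
Row 2: (2,1)+ 3/3 ok · (2,2)+ 4/4 ok · (2,3)+ 3/3 ok · (2,5)+ 1/1 ok
Row 3: (3,1)+ 2/3 ok · (3,2)+ 4/4 ok · (3,3)+ 3/3 ok · (3,4)+ 1/2 ok
Row 4: (4,1)# 1/3 ok · (4,2)+ 1/3 ok · (4,4)# 2/3 ok · (4,5)# 2/2 ok
Row 5: (5,1)# 2/2 ok · (5,2)# 2/3 ok · (5,3)# 2/2 ok · (5,4)# 3/3 ok · (5,5)# 2/2 ok
All meet the threshold, so the configuration is stable.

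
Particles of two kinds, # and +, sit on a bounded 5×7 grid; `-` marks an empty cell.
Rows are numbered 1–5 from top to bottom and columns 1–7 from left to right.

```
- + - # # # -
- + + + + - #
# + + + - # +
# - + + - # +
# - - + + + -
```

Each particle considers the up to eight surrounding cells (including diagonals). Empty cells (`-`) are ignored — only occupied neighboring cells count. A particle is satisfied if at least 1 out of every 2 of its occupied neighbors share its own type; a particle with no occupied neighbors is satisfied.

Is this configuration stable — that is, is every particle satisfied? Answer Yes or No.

(1,2)+ 2/2 satisfied
(1,4)# 1/4 not
(1,5)# 2/4 satisfied
(1,6)# 2/3 satisfied
(2,2)+ 4/5 satisfied
(2,3)+ 6/7 satisfied
(2,4)+ 4/6 satisfied
(2,5)+ 2/6 not
(2,7)# 2/3 satisfied
(3,1)# 1/3 not
(3,2)+ 4/6 satisfied
(3,3)+ 7/7 satisfied
(3,4)+ 6/6 satisfied
(3,6)# 2/5 not
(3,7)+ 1/4 not
(4,1)# 2/3 satisfied
(4,3)+ 5/5 satisfied
(4,4)+ 5/5 satisfied
(4,6)# 1/5 not
(4,7)+ 2/4 satisfied
(5,1)# 1/1 satisfied
(5,4)+ 3/3 satisfied
(5,5)+ 3/4 satisfied
(5,6)+ 2/3 satisfied
For instance (1,4) has only 1/4 same-type neighbors, below 1/2.

No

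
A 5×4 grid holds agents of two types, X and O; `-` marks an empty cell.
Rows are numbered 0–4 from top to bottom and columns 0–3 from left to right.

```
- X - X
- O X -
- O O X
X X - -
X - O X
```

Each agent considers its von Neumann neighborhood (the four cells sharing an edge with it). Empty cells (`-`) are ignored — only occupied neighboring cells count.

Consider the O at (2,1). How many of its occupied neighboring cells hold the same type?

Occupied neighbors of (2,1): (1,1)=O, (3,1)=X, (2,2)=O.
Same type (O): 2 of 3.

2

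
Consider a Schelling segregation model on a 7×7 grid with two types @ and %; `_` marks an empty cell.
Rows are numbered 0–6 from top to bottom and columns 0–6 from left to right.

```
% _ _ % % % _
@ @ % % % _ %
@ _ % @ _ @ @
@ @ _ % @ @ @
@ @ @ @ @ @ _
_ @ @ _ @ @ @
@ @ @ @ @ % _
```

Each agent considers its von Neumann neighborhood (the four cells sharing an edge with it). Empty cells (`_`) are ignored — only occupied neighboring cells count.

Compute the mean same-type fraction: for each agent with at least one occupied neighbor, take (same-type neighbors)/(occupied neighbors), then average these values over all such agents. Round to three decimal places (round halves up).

Row 0: (0,0)% 0/1 · (0,3)% 2/2 · (0,4)% 3/3 · (0,5)% 1/1
Row 1: (1,0)@ 2/3 · (1,1)@ 1/2 · (1,2)% 2/3 · (1,3)% 3/4 · (1,4)% 2/2 · (1,6)% 0/1
Row 2: (2,0)@ 2/2 · (2,2)% 1/2 · (2,3)@ 0/3 · (2,5)@ 2/2 · (2,6)@ 2/3
Row 3: (3,0)@ 3/3 · (3,1)@ 2/2 · (3,3)% 0/3 · (3,4)@ 2/3 · (3,5)@ 4/4 · (3,6)@ 2/2
Row 4: (4,0)@ 2/2 · (4,1)@ 4/4 · (4,2)@ 3/3 · (4,3)@ 2/3 · (4,4)@ 4/4 · (4,5)@ 3/3
Row 5: (5,1)@ 3/3 · (5,2)@ 3/3 · (5,4)@ 3/3 · (5,5)@ 3/4 · (5,6)@ 1/1
Row 6: (6,0)@ 1/1 · (6,1)@ 3/3 · (6,2)@ 3/3 · (6,3)@ 2/2 · (6,4)@ 2/3 · (6,5)% 0/2
Sum over 38 agents: 0/1 + 2/2 + 3/3 + 1/1 + 2/3 + 1/2 + 2/3 + 3/4 + 2/2 + 0/1 + 2/2 + 1/2 + 0/3 + 2/2 + 2/3 + 3/3 + 2/2 + 0/3 + 2/3 + 4/4 + 2/2 + 2/2 + 4/4 + 3/3 + 2/3 + 4/4 + 3/3 + 3/3 + 3/3 + 3/3 + 3/4 + 1/1 + 1/1 + 3/3 + 3/3 + 2/2 + 2/3 + 0/2 = 59/2; mean = 59/2 ÷ 38 = 59/76 = 0.776315… → 0.776.

0.776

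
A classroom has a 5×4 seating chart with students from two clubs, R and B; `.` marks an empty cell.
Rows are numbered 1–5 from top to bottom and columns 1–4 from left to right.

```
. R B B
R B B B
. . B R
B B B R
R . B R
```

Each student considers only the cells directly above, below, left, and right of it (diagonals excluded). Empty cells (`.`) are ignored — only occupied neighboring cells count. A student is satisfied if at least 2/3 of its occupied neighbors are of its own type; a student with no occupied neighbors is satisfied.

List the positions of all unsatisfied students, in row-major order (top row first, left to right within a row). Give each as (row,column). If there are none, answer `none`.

(1,2), (2,1), (2,2), (3,4), (4,1), (5,1), (5,3), (5,4)

(1,2)R 0/2 unhappy
(1,3)B 2/3 ok
(1,4)B 2/2 ok
(2,1)R 0/1 unhappy
(2,2)B 1/3 unhappy
(2,3)B 4/4 ok
(2,4)B 2/3 ok
(3,3)B 2/3 ok
(3,4)R 1/3 unhappy
(4,1)B 1/2 unhappy
(4,2)B 2/2 ok
(4,3)B 3/4 ok
(4,4)R 2/3 ok
(5,1)R 0/1 unhappy
(5,3)B 1/2 unhappy
(5,4)R 1/2 unhappy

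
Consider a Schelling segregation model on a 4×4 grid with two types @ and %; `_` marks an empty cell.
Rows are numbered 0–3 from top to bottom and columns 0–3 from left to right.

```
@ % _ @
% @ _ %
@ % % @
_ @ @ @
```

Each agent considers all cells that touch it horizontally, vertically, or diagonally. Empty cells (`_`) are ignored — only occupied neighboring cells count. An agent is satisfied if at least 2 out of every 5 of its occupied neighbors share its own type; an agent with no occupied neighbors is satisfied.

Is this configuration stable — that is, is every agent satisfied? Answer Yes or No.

No

(0,0)@ 1/3 not
(0,1)% 1/3 not
(0,3)@ 0/1 not
(1,0)% 2/5 satisfied
(1,1)@ 2/6 not
(1,3)% 1/3 not
(2,0)@ 2/4 satisfied
(2,1)% 2/6 not
(2,2)% 2/7 not
(2,3)@ 2/4 satisfied
(3,1)@ 2/4 satisfied
(3,2)@ 3/5 satisfied
(3,3)@ 2/3 satisfied
For instance (0,0) has only 1/3 same-type neighbors, below 2/5.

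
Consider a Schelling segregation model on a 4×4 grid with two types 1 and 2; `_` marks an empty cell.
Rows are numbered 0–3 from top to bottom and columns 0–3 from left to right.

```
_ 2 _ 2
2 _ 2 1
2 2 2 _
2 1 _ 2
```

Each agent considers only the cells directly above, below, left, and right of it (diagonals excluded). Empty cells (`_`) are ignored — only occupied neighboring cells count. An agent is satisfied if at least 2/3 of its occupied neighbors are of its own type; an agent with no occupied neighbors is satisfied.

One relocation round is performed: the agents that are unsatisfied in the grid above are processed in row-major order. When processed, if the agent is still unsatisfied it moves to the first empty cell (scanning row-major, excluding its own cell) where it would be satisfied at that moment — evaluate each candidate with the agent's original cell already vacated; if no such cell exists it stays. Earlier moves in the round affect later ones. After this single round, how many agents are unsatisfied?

1

Initially unsatisfied (in order): (0,3), (1,2), (1,3), (3,0), (3,1).
  (0,3) → (0,0).
  (1,2) → (0,2).
  (1,3): now satisfied by earlier moves; stays.
  (3,0) → (1,1).
  (3,1): no empty cell satisfies it; stays.
Resulting grid:
2 2 2 _
2 2 _ 1
2 2 2 _
_ 1 _ 2
Unsatisfied now: (3,1).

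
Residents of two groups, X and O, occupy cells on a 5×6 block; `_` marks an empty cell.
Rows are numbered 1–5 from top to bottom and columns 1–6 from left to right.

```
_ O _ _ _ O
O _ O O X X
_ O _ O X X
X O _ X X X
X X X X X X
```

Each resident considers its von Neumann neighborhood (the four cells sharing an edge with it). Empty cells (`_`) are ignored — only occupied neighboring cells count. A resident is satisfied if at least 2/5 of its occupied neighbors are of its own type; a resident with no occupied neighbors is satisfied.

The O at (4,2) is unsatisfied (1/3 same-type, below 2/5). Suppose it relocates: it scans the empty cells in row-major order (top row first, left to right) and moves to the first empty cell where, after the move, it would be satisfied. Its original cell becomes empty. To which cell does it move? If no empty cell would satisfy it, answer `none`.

(1,1)

Vacating (4,2). Empty cells in order:
  (1,1): 2/2 same-type → satisfied — stop here.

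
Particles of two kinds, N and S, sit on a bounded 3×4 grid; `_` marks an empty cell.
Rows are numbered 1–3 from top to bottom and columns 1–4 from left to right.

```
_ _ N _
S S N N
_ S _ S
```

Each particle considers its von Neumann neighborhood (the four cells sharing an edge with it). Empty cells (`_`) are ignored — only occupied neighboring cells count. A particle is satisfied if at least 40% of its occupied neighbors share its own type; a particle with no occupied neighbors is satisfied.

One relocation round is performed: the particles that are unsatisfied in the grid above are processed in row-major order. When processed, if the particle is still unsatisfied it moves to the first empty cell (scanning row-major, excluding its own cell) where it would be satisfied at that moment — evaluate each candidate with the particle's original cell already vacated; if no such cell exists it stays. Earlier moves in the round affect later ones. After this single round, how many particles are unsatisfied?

0

Initially unsatisfied (in order): (3,4).
  (3,4) → (1,1).
Resulting grid:
S _ N _
S S N N
_ S _ _
All satisfied now.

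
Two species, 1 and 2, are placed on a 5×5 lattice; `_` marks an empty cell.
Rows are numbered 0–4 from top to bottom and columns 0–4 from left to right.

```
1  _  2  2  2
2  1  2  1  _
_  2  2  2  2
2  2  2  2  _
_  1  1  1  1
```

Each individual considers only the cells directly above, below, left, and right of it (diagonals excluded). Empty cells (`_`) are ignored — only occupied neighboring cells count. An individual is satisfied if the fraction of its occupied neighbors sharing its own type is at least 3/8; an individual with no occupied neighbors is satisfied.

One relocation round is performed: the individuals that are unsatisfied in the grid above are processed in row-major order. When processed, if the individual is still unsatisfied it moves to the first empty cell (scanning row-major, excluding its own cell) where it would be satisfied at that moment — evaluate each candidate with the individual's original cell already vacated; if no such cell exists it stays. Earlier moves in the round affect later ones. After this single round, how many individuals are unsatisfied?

Initially unsatisfied (in order): (0,0), (1,0), (1,1), (1,3).
  (0,0) → (0,1).
  (1,0) → (1,4).
  (1,1) → (0,0).
  (1,3) → (1,0).
Resulting grid:
1 1 2 2 2
1 _ 2 _ 2
_ 2 2 2 2
2 2 2 2 _
_ 1 1 1 1
All satisfied now.

0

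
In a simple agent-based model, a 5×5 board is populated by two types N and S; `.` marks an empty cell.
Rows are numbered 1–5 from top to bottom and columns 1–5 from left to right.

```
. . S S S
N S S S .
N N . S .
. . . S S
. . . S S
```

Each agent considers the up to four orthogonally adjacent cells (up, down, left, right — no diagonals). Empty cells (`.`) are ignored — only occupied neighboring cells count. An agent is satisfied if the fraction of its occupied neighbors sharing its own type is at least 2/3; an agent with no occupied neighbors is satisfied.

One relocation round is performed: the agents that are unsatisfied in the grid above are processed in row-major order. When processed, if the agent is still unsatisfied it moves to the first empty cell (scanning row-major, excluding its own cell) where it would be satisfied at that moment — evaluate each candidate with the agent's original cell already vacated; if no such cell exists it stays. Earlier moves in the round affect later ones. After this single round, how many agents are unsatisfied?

Initially unsatisfied (in order): (2,1), (2,2), (3,2).
  (2,1) → (1,1).
  (2,2) → (2,5).
  (3,2): now satisfied by earlier moves; stays.
Resulting grid:
N . S S S
. . S S S
N N . S .
. . . S S
. . . S S
All satisfied now.

0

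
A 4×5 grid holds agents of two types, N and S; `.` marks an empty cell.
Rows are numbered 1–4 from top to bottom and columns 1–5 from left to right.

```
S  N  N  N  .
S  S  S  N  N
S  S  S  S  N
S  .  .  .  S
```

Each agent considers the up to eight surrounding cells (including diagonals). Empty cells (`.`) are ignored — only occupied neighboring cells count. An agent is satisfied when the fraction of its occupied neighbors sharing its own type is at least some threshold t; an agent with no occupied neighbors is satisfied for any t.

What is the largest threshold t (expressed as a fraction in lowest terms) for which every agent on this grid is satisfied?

1/5

Row 1: (1,1)S 2/3 · (1,2)N 1/5 · (1,3)N 3/5 · (1,4)N 3/4
Row 2: (2,1)S 4/5 · (2,2)S 6/8 · (2,3)S 4/8 · (2,4)N 4/7 · (2,5)N 3/4
Row 3: (3,1)S 4/4 · (3,2)S 6/6 · (3,3)S 4/5 · (3,4)S 3/6 · (3,5)N 2/4
Row 4: (4,1)S 2/2 · (4,5)S 1/2
The smallest same-type fraction is 1/5 at (1,2), which reduces to 1/5. Any threshold above that leaves this agent unsatisfied.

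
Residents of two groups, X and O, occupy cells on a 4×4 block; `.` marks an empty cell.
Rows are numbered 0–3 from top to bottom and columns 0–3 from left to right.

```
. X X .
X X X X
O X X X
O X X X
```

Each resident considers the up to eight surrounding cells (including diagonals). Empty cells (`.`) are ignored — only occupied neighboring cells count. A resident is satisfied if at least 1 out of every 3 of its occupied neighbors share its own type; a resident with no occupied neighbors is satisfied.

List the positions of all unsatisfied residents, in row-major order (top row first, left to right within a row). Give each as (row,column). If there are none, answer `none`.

Row 0: (0,1)X 4/4 satisfied · (0,2)X 4/4 satisfied
Row 1: (1,0)X 3/4 satisfied · (1,1)X 6/7 satisfied · (1,2)X 7/7 satisfied · (1,3)X 4/4 satisfied
Row 2: (2,0)O 1/5 not · (2,1)X 6/8 satisfied · (2,2)X 8/8 satisfied · (2,3)X 5/5 satisfied
Row 3: (3,0)O 1/3 satisfied · (3,1)X 3/5 satisfied · (3,2)X 5/5 satisfied · (3,3)X 3/3 satisfied

(2,0)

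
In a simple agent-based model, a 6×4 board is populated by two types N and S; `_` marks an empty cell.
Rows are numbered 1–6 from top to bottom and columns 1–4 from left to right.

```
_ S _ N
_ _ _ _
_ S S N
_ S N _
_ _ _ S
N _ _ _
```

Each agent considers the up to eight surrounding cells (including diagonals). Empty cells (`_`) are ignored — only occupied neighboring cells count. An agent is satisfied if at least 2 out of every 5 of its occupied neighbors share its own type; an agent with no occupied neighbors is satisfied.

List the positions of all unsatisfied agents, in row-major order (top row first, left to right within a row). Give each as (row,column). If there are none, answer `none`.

(4,3), (5,4)

(1,2)S 0/0 ok
(1,4)N 0/0 ok
(3,2)S 2/3 ok
(3,3)S 2/4 ok
(3,4)N 1/2 ok
(4,2)S 2/3 ok
(4,3)N 1/5 unhappy
(5,4)S 0/1 unhappy
(6,1)N 0/0 ok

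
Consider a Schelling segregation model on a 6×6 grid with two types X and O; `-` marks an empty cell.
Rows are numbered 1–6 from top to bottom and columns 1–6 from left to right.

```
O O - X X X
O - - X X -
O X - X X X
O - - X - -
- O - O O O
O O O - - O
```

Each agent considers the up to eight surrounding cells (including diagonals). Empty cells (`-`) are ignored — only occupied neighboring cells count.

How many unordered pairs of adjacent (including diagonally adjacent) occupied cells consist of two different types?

Scan each occupied cell's neighbors to the right and below (and the two forward diagonals) so each pair is counted once.
Row 1: O(1,1)–O(1,2)= O(1,1)–O(2,1)= O(1,2)–O(2,1)= X(1,4)–X(1,5)= X(1,4)–X(2,4)= X(1,4)–X(2,5)= X(1,5)–X(1,6)= X(1,5)–X(2,5)= X(1,5)–X(2,4)= X(1,6)–X(2,5)=  → 0/10 unlike.
Row 2: O(2,1)–O(3,1)= O(2,1)–X(3,2)≠ X(2,4)–X(2,5)= X(2,4)–X(3,4)= X(2,4)–X(3,5)= X(2,5)–X(3,5)= X(2,5)–X(3,6)= X(2,5)–X(3,4)=  → 1/8 unlike.
Row 3: O(3,1)–X(3,2)≠ O(3,1)–O(4,1)= X(3,2)–O(4,1)≠ X(3,4)–X(3,5)= X(3,4)–X(4,4)= X(3,5)–X(3,6)= X(3,5)–X(4,4)=  → 2/7 unlike.
Row 4: O(4,1)–O(5,2)= X(4,4)–O(5,4)≠ X(4,4)–O(5,5)≠  → 2/3 unlike.
Row 5: O(5,2)–O(6,2)= O(5,2)–O(6,3)= O(5,2)–O(6,1)= O(5,4)–O(5,5)= O(5,4)–O(6,3)= O(5,5)–O(5,6)= O(5,5)–O(6,6)= O(5,6)–O(6,6)=  → 0/8 unlike.
Row 6: O(6,1)–O(6,2)= O(6,2)–O(6,3)=  → 0/2 unlike.
Total adjacent occupied pairs: 38; unlike-type pairs: 5.

5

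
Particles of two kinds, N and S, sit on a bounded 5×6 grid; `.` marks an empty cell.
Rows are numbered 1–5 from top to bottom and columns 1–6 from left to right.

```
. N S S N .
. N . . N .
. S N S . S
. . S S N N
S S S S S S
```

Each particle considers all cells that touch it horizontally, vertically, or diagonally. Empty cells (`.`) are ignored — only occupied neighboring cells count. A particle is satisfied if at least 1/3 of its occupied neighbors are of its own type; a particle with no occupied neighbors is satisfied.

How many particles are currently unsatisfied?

5

Row 1: (1,2)N 1/2 ✓ · (1,3)S 1/3 ✓ · (1,4)S 1/3 ✓ · (1,5)N 1/2 ✓
Row 2: (2,2)N 2/4 ✓ · (2,5)N 1/4 ✗
Row 3: (3,2)S 1/3 ✓ · (3,3)N 1/5 ✗ · (3,4)S 2/5 ✓ · (3,6)S 0/3 ✗
Row 4: (4,3)S 6/7 ✓ · (4,4)S 5/7 ✓ · (4,5)N 1/7 ✗ · (4,6)N 1/4 ✗
Row 5: (5,1)S 1/1 ✓ · (5,2)S 3/3 ✓ · (5,3)S 4/4 ✓ · (5,4)S 4/5 ✓ · (5,5)S 3/5 ✓ · (5,6)S 1/3 ✓
Unsatisfied: (2,5), (3,3), (3,6), (4,5), (4,6) — 5 in total.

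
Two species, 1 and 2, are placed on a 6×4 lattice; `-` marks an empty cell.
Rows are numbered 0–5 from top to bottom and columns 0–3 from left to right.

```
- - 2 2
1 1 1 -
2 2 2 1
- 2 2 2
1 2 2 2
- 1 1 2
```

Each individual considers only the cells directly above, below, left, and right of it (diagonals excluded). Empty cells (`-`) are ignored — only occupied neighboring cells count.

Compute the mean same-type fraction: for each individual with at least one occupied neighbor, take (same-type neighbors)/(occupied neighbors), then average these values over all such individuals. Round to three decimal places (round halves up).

0.579

(0,2)2 1/2
(0,3)2 1/1
(1,0)1 1/2
(1,1)1 2/3
(1,2)1 1/3
(2,0)2 1/2
(2,1)2 3/4
(2,2)2 2/4
(2,3)1 0/2
(3,1)2 3/3
(3,2)2 4/4
(3,3)2 2/3
(4,0)1 0/1
(4,1)2 2/4
(4,2)2 3/4
(4,3)2 3/3
(5,1)1 1/2
(5,2)1 1/3
(5,3)2 1/2
Sum over 19 individuals: 1/2 + 1/1 + 1/2 + 2/3 + 1/3 + 1/2 + 3/4 + 2/4 + 0/2 + 3/3 + 4/4 + 2/3 + 0/1 + 2/4 + 3/4 + 3/3 + 1/2 + 1/3 + 1/2 = 11; mean = 11 ÷ 19 = 11/19 = 0.578947… → 0.579.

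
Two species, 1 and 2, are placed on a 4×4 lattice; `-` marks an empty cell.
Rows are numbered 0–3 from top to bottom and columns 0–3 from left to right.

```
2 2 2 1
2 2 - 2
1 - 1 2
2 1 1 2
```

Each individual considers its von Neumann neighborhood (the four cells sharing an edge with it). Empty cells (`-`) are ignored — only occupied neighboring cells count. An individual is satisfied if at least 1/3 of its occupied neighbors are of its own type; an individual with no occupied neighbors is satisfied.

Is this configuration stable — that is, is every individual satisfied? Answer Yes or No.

No

Row 0: (0,0)2 2/2 ok · (0,1)2 3/3 ok · (0,2)2 1/2 ok · (0,3)1 0/2 unhappy
Row 1: (1,0)2 2/3 ok · (1,1)2 2/2 ok · (1,3)2 1/2 ok
Row 2: (2,0)1 0/2 unhappy · (2,2)1 1/2 ok · (2,3)2 2/3 ok
Row 3: (3,0)2 0/2 unhappy · (3,1)1 1/2 ok · (3,2)1 2/3 ok · (3,3)2 1/2 ok
For instance (0,3) has only 0/2 same-type neighbors, below 1/3.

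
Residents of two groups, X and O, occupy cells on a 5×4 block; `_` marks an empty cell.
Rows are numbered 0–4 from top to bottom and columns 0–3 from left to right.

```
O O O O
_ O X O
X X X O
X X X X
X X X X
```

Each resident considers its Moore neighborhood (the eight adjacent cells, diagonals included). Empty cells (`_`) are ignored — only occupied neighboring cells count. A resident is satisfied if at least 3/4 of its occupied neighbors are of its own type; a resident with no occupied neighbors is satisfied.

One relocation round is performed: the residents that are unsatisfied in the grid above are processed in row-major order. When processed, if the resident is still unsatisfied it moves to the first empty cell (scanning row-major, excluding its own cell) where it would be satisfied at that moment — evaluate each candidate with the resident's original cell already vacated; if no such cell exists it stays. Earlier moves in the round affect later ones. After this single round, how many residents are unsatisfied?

6

Initially unsatisfied (in order): (0,3), (1,1), (1,2), (1,3), (2,2), (2,3).
  (0,3): no empty cell satisfies it; stays.
  (1,1): no empty cell satisfies it; stays.
  (1,2): no empty cell satisfies it; stays.
  (1,3): no empty cell satisfies it; stays.
  (2,2): no empty cell satisfies it; stays.
  (2,3): no empty cell satisfies it; stays.
Resulting grid:
O O O O
_ O X O
X X X O
X X X X
X X X X
Unsatisfied now: (0,3), (1,1), (1,2), (1,3), (2,2), (2,3).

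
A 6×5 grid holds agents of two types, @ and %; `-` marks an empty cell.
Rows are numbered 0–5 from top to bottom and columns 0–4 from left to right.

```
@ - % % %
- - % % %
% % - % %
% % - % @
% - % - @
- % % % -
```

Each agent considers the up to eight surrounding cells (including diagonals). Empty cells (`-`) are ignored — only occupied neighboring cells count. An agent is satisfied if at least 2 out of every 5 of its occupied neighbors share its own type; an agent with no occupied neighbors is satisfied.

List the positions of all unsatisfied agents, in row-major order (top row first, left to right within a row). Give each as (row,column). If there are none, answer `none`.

(3,4), (4,4)

Row 0: (0,0)@ 0/0 ok · (0,2)% 3/3 ok · (0,3)% 5/5 ok · (0,4)% 3/3 ok
Row 1: (1,2)% 5/5 ok · (1,3)% 7/7 ok · (1,4)% 5/5 ok
Row 2: (2,0)% 3/3 ok · (2,1)% 4/4 ok · (2,3)% 5/6 ok · (2,4)% 4/5 ok
Row 3: (3,0)% 4/4 ok · (3,1)% 5/5 ok · (3,3)% 3/5 ok · (3,4)@ 1/4 unhappy
Row 4: (4,0)% 3/3 ok · (4,2)% 5/5 ok · (4,4)@ 1/3 unhappy
Row 5: (5,1)% 3/3 ok · (5,2)% 3/3 ok · (5,3)% 2/3 ok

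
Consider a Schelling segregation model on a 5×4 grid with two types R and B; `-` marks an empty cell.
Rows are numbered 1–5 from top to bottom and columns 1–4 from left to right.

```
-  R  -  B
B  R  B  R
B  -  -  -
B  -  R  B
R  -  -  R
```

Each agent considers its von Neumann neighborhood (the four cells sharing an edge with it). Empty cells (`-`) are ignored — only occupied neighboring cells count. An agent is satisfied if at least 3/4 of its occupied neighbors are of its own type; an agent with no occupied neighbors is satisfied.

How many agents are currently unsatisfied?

10

(1,2)R 1/1 ok
(1,4)B 0/1 unhappy
(2,1)B 1/2 unhappy
(2,2)R 1/3 unhappy
(2,3)B 0/2 unhappy
(2,4)R 0/2 unhappy
(3,1)B 2/2 ok
(4,1)B 1/2 unhappy
(4,3)R 0/1 unhappy
(4,4)B 0/2 unhappy
(5,1)R 0/1 unhappy
(5,4)R 0/1 unhappy
Unsatisfied: (1,4), (2,1), (2,2), (2,3), (2,4), (4,1), (4,3), (4,4), (5,1), (5,4) — 10 in total.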